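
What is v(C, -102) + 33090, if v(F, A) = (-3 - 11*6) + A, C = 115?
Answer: 32919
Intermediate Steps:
v(F, A) = -69 + A (v(F, A) = (-3 - 66) + A = -69 + A)
v(C, -102) + 33090 = (-69 - 102) + 33090 = -171 + 33090 = 32919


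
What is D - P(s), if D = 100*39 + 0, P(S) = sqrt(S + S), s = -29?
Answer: 3900 - I*sqrt(58) ≈ 3900.0 - 7.6158*I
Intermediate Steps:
P(S) = sqrt(2)*sqrt(S) (P(S) = sqrt(2*S) = sqrt(2)*sqrt(S))
D = 3900 (D = 3900 + 0 = 3900)
D - P(s) = 3900 - sqrt(2)*sqrt(-29) = 3900 - sqrt(2)*I*sqrt(29) = 3900 - I*sqrt(58)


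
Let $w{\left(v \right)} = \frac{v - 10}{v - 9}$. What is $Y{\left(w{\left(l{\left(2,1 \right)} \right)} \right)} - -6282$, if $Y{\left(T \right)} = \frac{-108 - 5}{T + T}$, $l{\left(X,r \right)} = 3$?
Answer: $\frac{43635}{7} \approx 6233.6$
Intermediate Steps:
$w{\left(v \right)} = \frac{-10 + v}{-9 + v}$
$Y{\left(T \right)} = - \frac{113}{2 T}$
$Y{\left(w{\left(l{\left(2,1 \right)} \right)} \right)} - -6282 = - \frac{113}{2 \frac{-10 + 3}{-9 + 3}} - -6282 = - \frac{113}{2 \frac{1}{-6} \left(-7\right)} + 6282 = - \frac{113}{2 \left(\left(- \frac{1}{6}\right) \left(-7\right)\right)} + 6282 = - \frac{113}{2 \cdot \frac{7}{6}} + 6282 = \left(- \frac{113}{2}\right) \frac{6}{7} + 6282 = - \frac{339}{7} + 6282 = \frac{43635}{7}$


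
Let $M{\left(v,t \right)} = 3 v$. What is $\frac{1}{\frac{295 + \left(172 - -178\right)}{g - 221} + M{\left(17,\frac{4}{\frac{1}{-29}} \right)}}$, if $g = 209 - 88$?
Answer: $\frac{20}{891} \approx 0.022447$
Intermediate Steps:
$g = 121$ ($g = 209 - 88 = 121$)
$\frac{1}{\frac{295 + \left(172 - -178\right)}{g - 221} + M{\left(17,\frac{4}{\frac{1}{-29}} \right)}} = \frac{1}{\frac{295 + \left(172 - -178\right)}{121 - 221} + 3 \cdot 17} = \frac{1}{\frac{295 + \left(172 + 178\right)}{-100} + 51} = \frac{1}{\left(295 + 350\right) \left(- \frac{1}{100}\right) + 51} = \frac{1}{645 \left(- \frac{1}{100}\right) + 51} = \frac{1}{- \frac{129}{20} + 51} = \frac{1}{\frac{891}{20}} = \frac{20}{891}$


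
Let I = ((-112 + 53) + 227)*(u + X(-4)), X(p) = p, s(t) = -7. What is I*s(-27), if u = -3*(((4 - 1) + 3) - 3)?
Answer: 15288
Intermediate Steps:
u = -9 (u = -3*((3 + 3) - 3) = -3*(6 - 3) = -3*3 = -9)
I = -2184 (I = ((-112 + 53) + 227)*(-9 - 4) = (-59 + 227)*(-13) = 168*(-13) = -2184)
I*s(-27) = -2184*(-7) = 15288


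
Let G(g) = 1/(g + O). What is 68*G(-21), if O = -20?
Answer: -68/41 ≈ -1.6585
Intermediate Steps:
G(g) = 1/(-20 + g) (G(g) = 1/(g - 20) = 1/(-20 + g))
68*G(-21) = 68/(-20 - 21) = 68/(-41) = 68*(-1/41) = -68/41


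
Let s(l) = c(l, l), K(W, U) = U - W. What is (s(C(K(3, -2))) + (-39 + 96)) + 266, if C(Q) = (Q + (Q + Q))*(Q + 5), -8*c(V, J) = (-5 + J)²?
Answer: 2559/8 ≈ 319.88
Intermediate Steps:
c(V, J) = -(-5 + J)²/8
C(Q) = 3*Q*(5 + Q) (C(Q) = (Q + 2*Q)*(5 + Q) = (3*Q)*(5 + Q) = 3*Q*(5 + Q))
s(l) = -(-5 + l)²/8
(s(C(K(3, -2))) + (-39 + 96)) + 266 = (-(-5 + 3*(-2 - 1*3)*(5 + (-2 - 1*3)))²/8 + (-39 + 96)) + 266 = (-(-5 + 3*(-2 - 3)*(5 + (-2 - 3)))²/8 + 57) + 266 = (-(-5 + 3*(-5)*(5 - 5))²/8 + 57) + 266 = (-(-5 + 3*(-5)*0)²/8 + 57) + 266 = (-(-5 + 0)²/8 + 57) + 266 = (-⅛*(-5)² + 57) + 266 = (-⅛*25 + 57) + 266 = (-25/8 + 57) + 266 = 431/8 + 266 = 2559/8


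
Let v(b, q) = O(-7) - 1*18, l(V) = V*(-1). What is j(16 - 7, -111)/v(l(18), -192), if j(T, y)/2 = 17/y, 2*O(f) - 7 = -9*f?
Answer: -2/111 ≈ -0.018018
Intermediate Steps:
l(V) = -V
O(f) = 7/2 - 9*f/2 (O(f) = 7/2 + (-9*f)/2 = 7/2 - 9*f/2)
j(T, y) = 34/y (j(T, y) = 2*(17/y) = 34/y)
v(b, q) = 17 (v(b, q) = (7/2 - 9/2*(-7)) - 1*18 = (7/2 + 63/2) - 18 = 35 - 18 = 17)
j(16 - 7, -111)/v(l(18), -192) = (34/(-111))/17 = (34*(-1/111))*(1/17) = -34/111*1/17 = -2/111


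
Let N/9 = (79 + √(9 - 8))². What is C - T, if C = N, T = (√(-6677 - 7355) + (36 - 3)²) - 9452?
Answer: 65963 - 4*I*√877 ≈ 65963.0 - 118.46*I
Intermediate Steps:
T = -8363 + 4*I*√877 (T = (√(-14032) + 33²) - 9452 = (4*I*√877 + 1089) - 9452 = (1089 + 4*I*√877) - 9452 = -8363 + 4*I*√877 ≈ -8363.0 + 118.46*I)
N = 57600 (N = 9*(79 + √(9 - 8))² = 9*(79 + √1)² = 9*(79 + 1)² = 9*80² = 9*6400 = 57600)
C = 57600
C - T = 57600 - (-8363 + 4*I*√877) = 57600 + (8363 - 4*I*√877) = 65963 - 4*I*√877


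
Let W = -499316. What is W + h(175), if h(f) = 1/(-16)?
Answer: -7989057/16 ≈ -4.9932e+5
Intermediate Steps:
h(f) = -1/16
W + h(175) = -499316 - 1/16 = -7989057/16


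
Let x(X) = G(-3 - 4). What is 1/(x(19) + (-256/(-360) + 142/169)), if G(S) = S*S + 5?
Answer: 7605/422468 ≈ 0.018001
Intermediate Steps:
G(S) = 5 + S² (G(S) = S² + 5 = 5 + S²)
x(X) = 54 (x(X) = 5 + (-3 - 4)² = 5 + (-7)² = 5 + 49 = 54)
1/(x(19) + (-256/(-360) + 142/169)) = 1/(54 + (-256/(-360) + 142/169)) = 1/(54 + (-256*(-1/360) + 142*(1/169))) = 1/(54 + (32/45 + 142/169)) = 1/(54 + 11798/7605) = 1/(422468/7605) = 7605/422468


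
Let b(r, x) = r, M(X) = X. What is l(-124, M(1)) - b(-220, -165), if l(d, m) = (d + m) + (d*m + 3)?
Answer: -24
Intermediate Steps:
l(d, m) = 3 + d + m + d*m (l(d, m) = (d + m) + (3 + d*m) = 3 + d + m + d*m)
l(-124, M(1)) - b(-220, -165) = (3 - 124 + 1 - 124*1) - 1*(-220) = (3 - 124 + 1 - 124) + 220 = -244 + 220 = -24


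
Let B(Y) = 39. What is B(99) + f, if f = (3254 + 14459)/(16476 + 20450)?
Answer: 1457827/36926 ≈ 39.480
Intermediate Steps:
f = 17713/36926 ≈ 0.47969
B(99) + f = 39 + 17713/36926 = 1457827/36926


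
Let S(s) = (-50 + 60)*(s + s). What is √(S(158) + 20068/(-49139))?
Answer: 2*√1907320113227/49139 ≈ 56.210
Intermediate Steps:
S(s) = 20*s (S(s) = 10*(2*s) = 20*s)
√(S(158) + 20068/(-49139)) = √(20*158 + 20068/(-49139)) = √(3160 + 20068*(-1/49139)) = √(3160 - 20068/49139) = √(155259172/49139) = 2*√1907320113227/49139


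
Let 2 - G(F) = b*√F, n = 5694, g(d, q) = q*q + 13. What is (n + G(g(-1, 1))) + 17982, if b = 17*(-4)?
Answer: 23678 + 68*√14 ≈ 23932.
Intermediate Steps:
b = -68
g(d, q) = 13 + q² (g(d, q) = q² + 13 = 13 + q²)
G(F) = 2 + 68*√F (G(F) = 2 - (-68)*√F = 2 + 68*√F)
(n + G(g(-1, 1))) + 17982 = (5694 + (2 + 68*√(13 + 1²))) + 17982 = (5694 + (2 + 68*√(13 + 1))) + 17982 = (5694 + (2 + 68*√14)) + 17982 = (5696 + 68*√14) + 17982 = 23678 + 68*√14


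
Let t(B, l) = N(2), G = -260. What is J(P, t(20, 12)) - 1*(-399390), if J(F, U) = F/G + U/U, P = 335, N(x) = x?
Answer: 20768265/52 ≈ 3.9939e+5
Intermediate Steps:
t(B, l) = 2
J(F, U) = 1 - F/260 (J(F, U) = F/(-260) + U/U = F*(-1/260) + 1 = -F/260 + 1 = 1 - F/260)
J(P, t(20, 12)) - 1*(-399390) = (1 - 1/260*335) - 1*(-399390) = (1 - 67/52) + 399390 = -15/52 + 399390 = 20768265/52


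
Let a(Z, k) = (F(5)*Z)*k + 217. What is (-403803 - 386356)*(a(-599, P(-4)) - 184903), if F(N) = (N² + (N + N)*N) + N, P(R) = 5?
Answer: 335253401474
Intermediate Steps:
F(N) = N + 3*N² (F(N) = (N² + (2*N)*N) + N = (N² + 2*N²) + N = 3*N² + N = N + 3*N²)
a(Z, k) = 217 + 80*Z*k (a(Z, k) = ((5*(1 + 3*5))*Z)*k + 217 = ((5*(1 + 15))*Z)*k + 217 = ((5*16)*Z)*k + 217 = (80*Z)*k + 217 = 80*Z*k + 217 = 217 + 80*Z*k)
(-403803 - 386356)*(a(-599, P(-4)) - 184903) = (-403803 - 386356)*((217 + 80*(-599)*5) - 184903) = -790159*((217 - 239600) - 184903) = -790159*(-239383 - 184903) = -790159*(-424286) = 335253401474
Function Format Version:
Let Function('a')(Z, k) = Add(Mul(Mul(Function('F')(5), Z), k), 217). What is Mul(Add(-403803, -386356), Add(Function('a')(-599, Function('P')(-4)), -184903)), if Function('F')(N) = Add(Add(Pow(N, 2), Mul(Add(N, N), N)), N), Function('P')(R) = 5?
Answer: 335253401474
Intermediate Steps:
Function('F')(N) = Add(N, Mul(3, Pow(N, 2))) (Function('F')(N) = Add(Add(Pow(N, 2), Mul(Mul(2, N), N)), N) = Add(Add(Pow(N, 2), Mul(2, Pow(N, 2))), N) = Add(Mul(3, Pow(N, 2)), N) = Add(N, Mul(3, Pow(N, 2))))
Function('a')(Z, k) = Add(217, Mul(80, Z, k)) (Function('a')(Z, k) = Add(Mul(Mul(Mul(5, Add(1, Mul(3, 5))), Z), k), 217) = Add(Mul(Mul(Mul(5, Add(1, 15)), Z), k), 217) = Add(Mul(Mul(Mul(5, 16), Z), k), 217) = Add(Mul(Mul(80, Z), k), 217) = Add(Mul(80, Z, k), 217) = Add(217, Mul(80, Z, k)))
Mul(Add(-403803, -386356), Add(Function('a')(-599, Function('P')(-4)), -184903)) = Mul(Add(-403803, -386356), Add(Add(217, Mul(80, -599, 5)), -184903)) = Mul(-790159, Add(Add(217, -239600), -184903)) = Mul(-790159, Add(-239383, -184903)) = Mul(-790159, -424286) = 335253401474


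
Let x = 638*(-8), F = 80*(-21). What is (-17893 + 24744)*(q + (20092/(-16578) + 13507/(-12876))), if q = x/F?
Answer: 6629379529019/1245173580 ≈ 5324.1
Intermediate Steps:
F = -1680
x = -5104
q = 319/105 (q = -5104/(-1680) = -5104*(-1/1680) = 319/105 ≈ 3.0381)
(-17893 + 24744)*(q + (20092/(-16578) + 13507/(-12876))) = (-17893 + 24744)*(319/105 + (20092/(-16578) + 13507/(-12876))) = 6851*(319/105 + (20092*(-1/16578) + 13507*(-1/12876))) = 6851*(319/105 + (-10046/8289 - 13507/12876)) = 6851*(319/105 - 80437273/35576388) = 6851*(967651369/1245173580) = 6629379529019/1245173580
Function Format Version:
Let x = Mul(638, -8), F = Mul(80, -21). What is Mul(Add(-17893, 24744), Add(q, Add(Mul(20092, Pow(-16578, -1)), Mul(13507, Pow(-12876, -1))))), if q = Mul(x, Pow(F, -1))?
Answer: Rational(6629379529019, 1245173580) ≈ 5324.1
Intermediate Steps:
F = -1680
x = -5104
q = Rational(319, 105) (q = Mul(-5104, Pow(-1680, -1)) = Mul(-5104, Rational(-1, 1680)) = Rational(319, 105) ≈ 3.0381)
Mul(Add(-17893, 24744), Add(q, Add(Mul(20092, Pow(-16578, -1)), Mul(13507, Pow(-12876, -1))))) = Mul(Add(-17893, 24744), Add(Rational(319, 105), Add(Mul(20092, Pow(-16578, -1)), Mul(13507, Pow(-12876, -1))))) = Mul(6851, Add(Rational(319, 105), Add(Mul(20092, Rational(-1, 16578)), Mul(13507, Rational(-1, 12876))))) = Mul(6851, Add(Rational(319, 105), Add(Rational(-10046, 8289), Rational(-13507, 12876)))) = Mul(6851, Add(Rational(319, 105), Rational(-80437273, 35576388))) = Mul(6851, Rational(967651369, 1245173580)) = Rational(6629379529019, 1245173580)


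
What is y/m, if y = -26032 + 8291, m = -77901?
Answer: 17741/77901 ≈ 0.22774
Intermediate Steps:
y = -17741
y/m = -17741/(-77901) = -17741*(-1/77901) = 17741/77901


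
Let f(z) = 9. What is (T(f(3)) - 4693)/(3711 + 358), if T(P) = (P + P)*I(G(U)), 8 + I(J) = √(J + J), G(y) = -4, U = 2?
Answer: -4837/4069 + 36*I*√2/4069 ≈ -1.1887 + 0.012512*I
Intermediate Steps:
I(J) = -8 + √2*√J (I(J) = -8 + √(J + J) = -8 + √(2*J) = -8 + √2*√J)
T(P) = 2*P*(-8 + 2*I*√2) (T(P) = (P + P)*(-8 + √2*√(-4)) = (2*P)*(-8 + √2*(2*I)) = (2*P)*(-8 + 2*I*√2) = 2*P*(-8 + 2*I*√2))
(T(f(3)) - 4693)/(3711 + 358) = (4*9*(-4 + I*√2) - 4693)/(3711 + 358) = ((-144 + 36*I*√2) - 4693)/4069 = (-4837 + 36*I*√2)*(1/4069) = -4837/4069 + 36*I*√2/4069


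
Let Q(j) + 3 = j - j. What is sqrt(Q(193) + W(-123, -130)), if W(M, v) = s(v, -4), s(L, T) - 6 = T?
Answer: I ≈ 1.0*I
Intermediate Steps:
s(L, T) = 6 + T
W(M, v) = 2 (W(M, v) = 6 - 4 = 2)
Q(j) = -3 (Q(j) = -3 + (j - j) = -3 + 0 = -3)
sqrt(Q(193) + W(-123, -130)) = sqrt(-3 + 2) = sqrt(-1) = I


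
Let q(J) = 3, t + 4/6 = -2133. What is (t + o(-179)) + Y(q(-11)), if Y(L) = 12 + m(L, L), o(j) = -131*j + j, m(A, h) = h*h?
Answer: 63472/3 ≈ 21157.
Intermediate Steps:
t = -6401/3 (t = -⅔ - 2133 = -6401/3 ≈ -2133.7)
m(A, h) = h²
o(j) = -130*j
Y(L) = 12 + L²
(t + o(-179)) + Y(q(-11)) = (-6401/3 - 130*(-179)) + (12 + 3²) = (-6401/3 + 23270) + (12 + 9) = 63409/3 + 21 = 63472/3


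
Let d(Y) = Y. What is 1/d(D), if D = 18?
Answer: 1/18 ≈ 0.055556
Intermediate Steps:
1/d(D) = 1/18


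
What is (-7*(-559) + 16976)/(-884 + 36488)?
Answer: 2321/3956 ≈ 0.58670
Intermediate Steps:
(-7*(-559) + 16976)/(-884 + 36488) = (3913 + 16976)/35604 = 20889*(1/35604) = 2321/3956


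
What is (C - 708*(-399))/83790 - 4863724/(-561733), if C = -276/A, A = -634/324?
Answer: 9973097261046/828912875455 ≈ 12.032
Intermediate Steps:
A = -317/162 (A = -634*1/324 = -317/162 ≈ -1.9568)
C = 44712/317 (C = -276/(-317/162) = -276*(-162/317) = 44712/317 ≈ 141.05)
(C - 708*(-399))/83790 - 4863724/(-561733) = (44712/317 - 708*(-399))/83790 - 4863724/(-561733) = (44712/317 + 282492)*(1/83790) - 4863724*(-1/561733) = (89594676/317)*(1/83790) + 4863724/561733 = 4977482/1475635 + 4863724/561733 = 9973097261046/828912875455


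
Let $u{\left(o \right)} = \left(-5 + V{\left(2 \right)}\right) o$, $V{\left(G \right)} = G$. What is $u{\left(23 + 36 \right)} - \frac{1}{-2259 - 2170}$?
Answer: $- \frac{783932}{4429} \approx -177.0$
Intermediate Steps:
$u{\left(o \right)} = - 3 o$ ($u{\left(o \right)} = \left(-5 + 2\right) o = - 3 o$)
$u{\left(23 + 36 \right)} - \frac{1}{-2259 - 2170} = - 3 \left(23 + 36\right) - \frac{1}{-2259 - 2170} = \left(-3\right) 59 - \frac{1}{-4429} = -177 - - \frac{1}{4429} = -177 + \frac{1}{4429} = - \frac{783932}{4429}$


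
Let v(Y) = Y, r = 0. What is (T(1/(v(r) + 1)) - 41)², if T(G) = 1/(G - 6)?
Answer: 42436/25 ≈ 1697.4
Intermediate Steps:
T(G) = 1/(-6 + G)
(T(1/(v(r) + 1)) - 41)² = (1/(-6 + 1/(0 + 1)) - 41)² = (1/(-6 + 1/1) - 41)² = (1/(-6 + 1) - 41)² = (1/(-5) - 41)² = (-⅕ - 41)² = (-206/5)² = 42436/25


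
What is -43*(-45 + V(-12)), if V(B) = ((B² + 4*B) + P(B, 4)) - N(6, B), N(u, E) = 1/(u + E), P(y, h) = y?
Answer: -10105/6 ≈ -1684.2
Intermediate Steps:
N(u, E) = 1/(E + u)
V(B) = B² - 1/(6 + B) + 5*B (V(B) = ((B² + 4*B) + B) - 1/(B + 6) = (B² + 5*B) - 1/(6 + B) = B² - 1/(6 + B) + 5*B)
-43*(-45 + V(-12)) = -43*(-45 + (-1 - 12*(5 - 12)*(6 - 12))/(6 - 12)) = -43*(-45 + (-1 - 12*(-7)*(-6))/(-6)) = -43*(-45 - (-1 - 504)/6) = -43*(-45 - ⅙*(-505)) = -43*(-45 + 505/6) = -43*235/6 = -10105/6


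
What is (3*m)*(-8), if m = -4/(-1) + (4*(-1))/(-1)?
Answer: -192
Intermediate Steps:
m = 8 (m = -4*(-1) - 4*(-1) = 4 + 4 = 8)
(3*m)*(-8) = (3*8)*(-8) = 24*(-8) = -192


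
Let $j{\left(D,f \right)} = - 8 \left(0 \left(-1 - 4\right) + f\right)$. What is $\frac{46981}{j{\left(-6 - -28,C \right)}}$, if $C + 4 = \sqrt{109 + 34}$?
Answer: $- \frac{46981}{254} - \frac{46981 \sqrt{143}}{1016} \approx -737.93$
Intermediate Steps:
$C = -4 + \sqrt{143}$ ($C = -4 + \sqrt{109 + 34} = -4 + \sqrt{143} \approx 7.9583$)
$j{\left(D,f \right)} = - 8 f$ ($j{\left(D,f \right)} = - 8 \left(0 \left(-5\right) + f\right) = - 8 \left(0 + f\right) = - 8 f$)
$\frac{46981}{j{\left(-6 - -28,C \right)}} = \frac{46981}{\left(-8\right) \left(-4 + \sqrt{143}\right)} = \frac{46981}{32 - 8 \sqrt{143}}$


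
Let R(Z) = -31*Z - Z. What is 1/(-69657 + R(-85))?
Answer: -1/66937 ≈ -1.4939e-5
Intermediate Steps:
R(Z) = -32*Z
1/(-69657 + R(-85)) = 1/(-69657 - 32*(-85)) = 1/(-69657 + 2720) = 1/(-66937) = -1/66937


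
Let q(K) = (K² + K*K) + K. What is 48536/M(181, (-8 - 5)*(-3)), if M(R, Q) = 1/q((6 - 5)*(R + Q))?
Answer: 4708962720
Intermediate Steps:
q(K) = K + 2*K² (q(K) = (K² + K²) + K = 2*K² + K = K + 2*K²)
M(R, Q) = 1/((Q + R)*(1 + 2*Q + 2*R)) (M(R, Q) = 1/(((6 - 5)*(R + Q))*(1 + 2*((6 - 5)*(R + Q)))) = 1/((1*(Q + R))*(1 + 2*(1*(Q + R)))) = 1/((Q + R)*(1 + 2*(Q + R))) = 1/((Q + R)*(1 + (2*Q + 2*R))) = 1/((Q + R)*(1 + 2*Q + 2*R)))
48536/M(181, (-8 - 5)*(-3)) = 48536/((1/(((-8 - 5)*(-3) + 181)*(1 + 2*((-8 - 5)*(-3)) + 2*181)))) = 48536/((1/((-13*(-3) + 181)*(1 + 2*(-13*(-3)) + 362)))) = 48536/((1/((39 + 181)*(1 + 2*39 + 362)))) = 48536/((1/(220*(1 + 78 + 362)))) = 48536/(((1/220)/441)) = 48536/(((1/220)*(1/441))) = 48536/(1/97020) = 48536*97020 = 4708962720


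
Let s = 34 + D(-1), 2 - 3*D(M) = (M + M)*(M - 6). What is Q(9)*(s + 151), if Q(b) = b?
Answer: 1629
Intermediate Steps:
D(M) = ⅔ - 2*M*(-6 + M)/3 (D(M) = ⅔ - (M + M)*(M - 6)/3 = ⅔ - 2*M*(-6 + M)/3)
s = 30 (s = 34 + (⅔ + 4*(-1) - ⅔*(-1)²) = 34 + (⅔ - 4 - ⅔*1) = 34 + (⅔ - 4 - ⅔) = 34 - 4 = 30)
Q(9)*(s + 151) = 9*(30 + 151) = 9*181 = 1629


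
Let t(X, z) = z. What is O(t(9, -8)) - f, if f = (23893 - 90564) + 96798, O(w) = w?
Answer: -30135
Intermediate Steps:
f = 30127 (f = -66671 + 96798 = 30127)
O(t(9, -8)) - f = -8 - 1*30127 = -8 - 30127 = -30135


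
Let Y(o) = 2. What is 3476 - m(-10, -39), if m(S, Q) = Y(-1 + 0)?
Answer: 3474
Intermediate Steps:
m(S, Q) = 2
3476 - m(-10, -39) = 3476 - 1*2 = 3476 - 2 = 3474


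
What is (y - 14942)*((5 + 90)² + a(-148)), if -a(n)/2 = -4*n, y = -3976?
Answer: -148336038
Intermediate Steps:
a(n) = 8*n (a(n) = -(-8)*n = 8*n)
(y - 14942)*((5 + 90)² + a(-148)) = (-3976 - 14942)*((5 + 90)² + 8*(-148)) = -18918*(95² - 1184) = -18918*(9025 - 1184) = -18918*7841 = -148336038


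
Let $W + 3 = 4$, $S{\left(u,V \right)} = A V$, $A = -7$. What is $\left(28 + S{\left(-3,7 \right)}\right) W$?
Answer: $-21$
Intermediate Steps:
$S{\left(u,V \right)} = - 7 V$
$W = 1$ ($W = -3 + 4 = 1$)
$\left(28 + S{\left(-3,7 \right)}\right) W = \left(28 - 49\right) 1 = \left(-21\right) 1 = -21$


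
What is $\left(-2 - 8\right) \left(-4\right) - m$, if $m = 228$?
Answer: $-188$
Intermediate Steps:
$\left(-2 - 8\right) \left(-4\right) - m = \left(-2 - 8\right) \left(-4\right) - 228 = \left(-10\right) \left(-4\right) - 228 = 40 - 228 = -188$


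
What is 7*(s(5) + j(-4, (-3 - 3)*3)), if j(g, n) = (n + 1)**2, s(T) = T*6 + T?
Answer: 2268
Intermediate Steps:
s(T) = 7*T (s(T) = 6*T + T = 7*T)
j(g, n) = (1 + n)**2
7*(s(5) + j(-4, (-3 - 3)*3)) = 7*(7*5 + (1 + (-3 - 3)*3)**2) = 7*(35 + (1 - 6*3)**2) = 7*(35 + (1 - 18)**2) = 7*(35 + (-17)**2) = 7*(35 + 289) = 7*324 = 2268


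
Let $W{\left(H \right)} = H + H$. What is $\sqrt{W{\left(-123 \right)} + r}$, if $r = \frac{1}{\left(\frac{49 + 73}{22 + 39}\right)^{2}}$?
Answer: $\frac{i \sqrt{983}}{2} \approx 15.676 i$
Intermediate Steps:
$W{\left(H \right)} = 2 H$
$r = \frac{1}{4}$ ($r = \frac{1}{\left(\frac{122}{61}\right)^{2}} = \frac{1}{\left(122 \cdot \frac{1}{61}\right)^{2}} = \frac{1}{2^{2}} = \frac{1}{4} \approx 0.25$)
$\sqrt{W{\left(-123 \right)} + r} = \sqrt{2 \left(-123\right) + \frac{1}{4}} = \sqrt{-246 + \frac{1}{4}} = \sqrt{- \frac{983}{4}} = \frac{i \sqrt{983}}{2}$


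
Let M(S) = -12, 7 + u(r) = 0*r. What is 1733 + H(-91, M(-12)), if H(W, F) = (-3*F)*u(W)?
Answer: 1481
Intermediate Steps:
u(r) = -7 (u(r) = -7 + 0*r = -7 + 0 = -7)
H(W, F) = 21*F (H(W, F) = -3*F*(-7) = 21*F)
1733 + H(-91, M(-12)) = 1733 + 21*(-12) = 1733 - 252 = 1481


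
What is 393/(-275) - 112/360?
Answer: -4307/2475 ≈ -1.7402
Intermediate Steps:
393/(-275) - 112/360 = 393*(-1/275) - 112*1/360 = -393/275 - 14/45 = -4307/2475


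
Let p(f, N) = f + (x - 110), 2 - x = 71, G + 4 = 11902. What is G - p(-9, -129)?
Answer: 12086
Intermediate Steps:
G = 11898 (G = -4 + 11902 = 11898)
x = -69 (x = 2 - 1*71 = 2 - 71 = -69)
p(f, N) = -179 + f (p(f, N) = f + (-69 - 110) = f - 179 = -179 + f)
G - p(-9, -129) = 11898 - (-179 - 9) = 11898 - 1*(-188) = 11898 + 188 = 12086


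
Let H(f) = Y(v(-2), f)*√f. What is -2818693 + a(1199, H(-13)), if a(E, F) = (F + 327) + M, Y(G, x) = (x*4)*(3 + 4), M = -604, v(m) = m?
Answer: -2818970 - 364*I*√13 ≈ -2.819e+6 - 1312.4*I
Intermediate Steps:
Y(G, x) = 28*x (Y(G, x) = (4*x)*7 = 28*x)
H(f) = 28*f^(3/2) (H(f) = (28*f)*√f = 28*f^(3/2))
a(E, F) = -277 + F (a(E, F) = (F + 327) - 604 = (327 + F) - 604 = -277 + F)
-2818693 + a(1199, H(-13)) = -2818693 + (-277 + 28*(-13)^(3/2)) = -2818693 + (-277 + 28*(-13*I*√13)) = -2818693 + (-277 - 364*I*√13) = -2818970 - 364*I*√13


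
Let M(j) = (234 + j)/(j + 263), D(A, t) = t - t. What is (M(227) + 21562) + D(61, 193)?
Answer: 10565841/490 ≈ 21563.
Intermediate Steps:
D(A, t) = 0
M(j) = (234 + j)/(263 + j)
(M(227) + 21562) + D(61, 193) = ((234 + 227)/(263 + 227) + 21562) + 0 = (461/490 + 21562) + 0 = 10565841/490 + 0 = 10565841/490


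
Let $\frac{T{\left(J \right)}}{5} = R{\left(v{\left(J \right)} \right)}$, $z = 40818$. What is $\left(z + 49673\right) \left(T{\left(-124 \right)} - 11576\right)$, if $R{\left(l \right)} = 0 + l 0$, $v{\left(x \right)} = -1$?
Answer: $-1047523816$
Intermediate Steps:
$R{\left(l \right)} = 0$ ($R{\left(l \right)} = 0 + 0 = 0$)
$T{\left(J \right)} = 0$ ($T{\left(J \right)} = 5 \cdot 0 = 0$)
$\left(z + 49673\right) \left(T{\left(-124 \right)} - 11576\right) = \left(40818 + 49673\right) \left(0 - 11576\right) = 90491 \left(-11576\right) = -1047523816$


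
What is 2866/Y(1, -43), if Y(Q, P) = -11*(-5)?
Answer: 2866/55 ≈ 52.109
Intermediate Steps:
Y(Q, P) = 55
2866/Y(1, -43) = 2866/55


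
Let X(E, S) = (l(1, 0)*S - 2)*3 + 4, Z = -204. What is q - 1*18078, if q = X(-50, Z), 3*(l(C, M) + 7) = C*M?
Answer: -13796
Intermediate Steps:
l(C, M) = -7 + C*M/3 (l(C, M) = -7 + (C*M)/3 = -7 + C*M/3)
X(E, S) = -2 - 21*S (X(E, S) = ((-7 + (⅓)*1*0)*S - 2)*3 + 4 = ((-7 + 0)*S - 2)*3 + 4 = (-7*S - 2)*3 + 4 = (-2 - 7*S)*3 + 4 = (-6 - 21*S) + 4 = -2 - 21*S)
q = 4282 (q = -2 - 21*(-204) = -2 + 4284 = 4282)
q - 1*18078 = 4282 - 1*18078 = 4282 - 18078 = -13796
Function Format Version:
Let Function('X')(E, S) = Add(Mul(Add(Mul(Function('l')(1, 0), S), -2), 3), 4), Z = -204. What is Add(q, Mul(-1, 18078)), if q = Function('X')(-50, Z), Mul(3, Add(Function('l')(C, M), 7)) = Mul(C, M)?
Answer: -13796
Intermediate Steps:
Function('l')(C, M) = Add(-7, Mul(Rational(1, 3), C, M)) (Function('l')(C, M) = Add(-7, Mul(Rational(1, 3), Mul(C, M))) = Add(-7, Mul(Rational(1, 3), C, M)))
Function('X')(E, S) = Add(-2, Mul(-21, S)) (Function('X')(E, S) = Add(Mul(Add(Mul(Add(-7, Mul(Rational(1, 3), 1, 0)), S), -2), 3), 4) = Add(Mul(Add(Mul(Add(-7, 0), S), -2), 3), 4) = Add(Mul(Add(Mul(-7, S), -2), 3), 4) = Add(Mul(Add(-2, Mul(-7, S)), 3), 4) = Add(Add(-6, Mul(-21, S)), 4) = Add(-2, Mul(-21, S)))
q = 4282 (q = Add(-2, Mul(-21, -204)) = Add(-2, 4284) = 4282)
Add(q, Mul(-1, 18078)) = Add(4282, Mul(-1, 18078)) = Add(4282, -18078) = -13796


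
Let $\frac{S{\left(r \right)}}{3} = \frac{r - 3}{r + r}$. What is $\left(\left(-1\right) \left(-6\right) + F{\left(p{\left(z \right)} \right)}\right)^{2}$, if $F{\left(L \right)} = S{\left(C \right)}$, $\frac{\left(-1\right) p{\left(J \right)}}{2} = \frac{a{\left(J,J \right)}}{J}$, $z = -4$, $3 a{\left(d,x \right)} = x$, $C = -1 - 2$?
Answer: $81$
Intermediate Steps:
$C = -3$
$a{\left(d,x \right)} = \frac{x}{3}$
$p{\left(J \right)} = - \frac{2}{3}$ ($p{\left(J \right)} = - 2 \frac{\frac{1}{3} J}{J} = \left(-2\right) \frac{1}{3} = - \frac{2}{3}$)
$S{\left(r \right)} = \frac{3 \left(-3 + r\right)}{2 r}$ ($S{\left(r \right)} = 3 \frac{r - 3}{r + r} = 3 \frac{-3 + r}{2 r} = \frac{3 \left(-3 + r\right)}{2 r}$)
$F{\left(L \right)} = 3$ ($F{\left(L \right)} = \frac{3 \left(-3 - 3\right)}{2 \left(-3\right)} = \frac{3}{2} \left(- \frac{1}{3}\right) \left(-6\right) = 3$)
$\left(\left(-1\right) \left(-6\right) + F{\left(p{\left(z \right)} \right)}\right)^{2} = \left(\left(-1\right) \left(-6\right) + 3\right)^{2} = \left(6 + 3\right)^{2} = 9^{2} = 81$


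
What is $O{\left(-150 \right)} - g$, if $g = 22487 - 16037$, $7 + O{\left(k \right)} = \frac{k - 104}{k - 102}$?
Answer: $- \frac{813455}{126} \approx -6456.0$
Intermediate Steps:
$O{\left(k \right)} = -7 + \frac{-104 + k}{-102 + k}$ ($O{\left(k \right)} = -7 + \frac{k - 104}{k - 102} = -7 + \frac{-104 + k}{-102 + k}$)
$g = 6450$ ($g = 22487 - 16037 = 6450$)
$O{\left(-150 \right)} - g = \frac{2 \left(305 - -450\right)}{-102 - 150} - 6450 = \frac{2 \left(305 + 450\right)}{-252} - 6450 = 2 \left(- \frac{1}{252}\right) 755 - 6450 = - \frac{755}{126} - 6450 = - \frac{813455}{126}$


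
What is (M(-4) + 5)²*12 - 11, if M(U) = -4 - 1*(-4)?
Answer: 289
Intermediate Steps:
M(U) = 0 (M(U) = -4 + 4 = 0)
(M(-4) + 5)²*12 - 11 = (0 + 5)²*12 - 11 = 5²*12 - 11 = 25*12 - 11 = 300 - 11 = 289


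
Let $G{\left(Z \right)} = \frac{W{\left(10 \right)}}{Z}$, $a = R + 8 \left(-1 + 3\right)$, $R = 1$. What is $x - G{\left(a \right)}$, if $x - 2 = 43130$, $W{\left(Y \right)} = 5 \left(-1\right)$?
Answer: $\frac{733249}{17} \approx 43132.0$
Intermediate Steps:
$W{\left(Y \right)} = -5$
$a = 17$ ($a = 1 + 8 \left(-1 + 3\right) = 1 + 8 \cdot 2 = 1 + 16 = 17$)
$G{\left(Z \right)} = - \frac{5}{Z}$
$x = 43132$ ($x = 2 + 43130 = 43132$)
$x - G{\left(a \right)} = 43132 - - \frac{5}{17} = 43132 + \frac{5}{17} = \frac{733249}{17}$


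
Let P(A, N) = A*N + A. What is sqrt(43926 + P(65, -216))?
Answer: sqrt(29951) ≈ 173.06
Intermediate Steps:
P(A, N) = A + A*N
sqrt(43926 + P(65, -216)) = sqrt(43926 + 65*(1 - 216)) = sqrt(43926 + 65*(-215)) = sqrt(43926 - 13975) = sqrt(29951)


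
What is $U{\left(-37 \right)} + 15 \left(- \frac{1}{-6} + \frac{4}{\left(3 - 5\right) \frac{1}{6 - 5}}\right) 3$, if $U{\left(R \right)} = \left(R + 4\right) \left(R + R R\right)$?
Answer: $- \frac{88077}{2} \approx -44039.0$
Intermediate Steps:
$U{\left(R \right)} = \left(4 + R\right) \left(R + R^{2}\right)$
$U{\left(-37 \right)} + 15 \left(- \frac{1}{-6} + \frac{4}{\left(3 - 5\right) \frac{1}{6 - 5}}\right) 3 = - 37 \left(4 + \left(-37\right)^{2} + 5 \left(-37\right)\right) + 15 \left(- \frac{1}{-6} + \frac{4}{\left(3 - 5\right) \frac{1}{6 - 5}}\right) 3 = - 37 \left(4 + 1369 - 185\right) + 15 \left(\left(-1\right) \left(- \frac{1}{6}\right) + \frac{4}{\left(-2\right) 1^{-1}}\right) 3 = \left(-37\right) 1188 + 15 \left(\frac{1}{6} + \frac{4}{\left(-2\right) 1}\right) 3 = -43956 + 15 \left(\frac{1}{6} + \frac{4}{-2}\right) 3 = -43956 + 15 \left(\frac{1}{6} + 4 \left(- \frac{1}{2}\right)\right) 3 = -43956 + 15 \left(\frac{1}{6} - 2\right) 3 = -43956 + 15 \left(- \frac{11}{6}\right) 3 = -43956 - \frac{165}{2} = - \frac{88077}{2}$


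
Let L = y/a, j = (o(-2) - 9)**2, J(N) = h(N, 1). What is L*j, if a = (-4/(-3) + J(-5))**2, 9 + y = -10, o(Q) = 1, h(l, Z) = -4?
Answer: -171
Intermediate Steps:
J(N) = -4
y = -19 (y = -9 - 10 = -19)
a = 64/9 (a = (-4/(-3) - 4)**2 = (-4*(-1/3) - 4)**2 = (4/3 - 4)**2 = (-8/3)**2 = 64/9 ≈ 7.1111)
j = 64 (j = (1 - 9)**2 = (-8)**2 = 64)
L = -171/64 (L = -19/64/9 = -19*9/64 = -171/64 ≈ -2.6719)
L*j = -171/64*64 = -171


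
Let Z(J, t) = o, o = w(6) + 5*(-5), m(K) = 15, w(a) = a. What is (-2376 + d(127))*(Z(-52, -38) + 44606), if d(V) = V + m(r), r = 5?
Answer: -99607358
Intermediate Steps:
o = -19 (o = 6 + 5*(-5) = 6 - 25 = -19)
Z(J, t) = -19
d(V) = 15 + V (d(V) = V + 15 = 15 + V)
(-2376 + d(127))*(Z(-52, -38) + 44606) = (-2376 + (15 + 127))*(-19 + 44606) = (-2376 + 142)*44587 = -2234*44587 = -99607358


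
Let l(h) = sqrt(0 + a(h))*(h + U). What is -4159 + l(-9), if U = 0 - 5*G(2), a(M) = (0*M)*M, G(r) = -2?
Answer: -4159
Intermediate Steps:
a(M) = 0 (a(M) = 0*M = 0)
U = 10 (U = 0 - 5*(-2) = 0 + 10 = 10)
l(h) = 0 (l(h) = sqrt(0 + 0)*(h + 10) = sqrt(0)*(10 + h) = 0*(10 + h) = 0)
-4159 + l(-9) = -4159 + 0 = -4159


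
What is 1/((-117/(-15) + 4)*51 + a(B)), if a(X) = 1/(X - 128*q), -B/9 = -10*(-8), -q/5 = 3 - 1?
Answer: 560/337009 ≈ 0.0016617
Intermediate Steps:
q = -10 (q = -5*(3 - 1) = -5*2 = -10)
B = -720 (B = -(-90)*(-8) = -9*80 = -720)
a(X) = 1/(1280 + X) (a(X) = 1/(X - 128*(-10)) = 1/(X + 1280) = 1/(1280 + X))
1/((-117/(-15) + 4)*51 + a(B)) = 1/((-117/(-15) + 4)*51 + 1/(1280 - 720)) = 1/((-117*(-1/15) + 4)*51 + 1/560) = 1/((39/5 + 4)*51 + 1/560) = 1/((59/5)*51 + 1/560) = 1/(3009/5 + 1/560) = 1/(337009/560) = 560/337009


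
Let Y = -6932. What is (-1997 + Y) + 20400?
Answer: 11471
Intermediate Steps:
(-1997 + Y) + 20400 = (-1997 - 6932) + 20400 = -8929 + 20400 = 11471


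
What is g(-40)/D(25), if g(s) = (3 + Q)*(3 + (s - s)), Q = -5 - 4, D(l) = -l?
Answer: 18/25 ≈ 0.72000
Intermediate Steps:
Q = -9
g(s) = -18 (g(s) = (3 - 9)*(3 + (s - s)) = -6*(3 + 0) = -6*3 = -18)
g(-40)/D(25) = -18/((-1*25)) = -18/(-25) = -18*(-1/25) = 18/25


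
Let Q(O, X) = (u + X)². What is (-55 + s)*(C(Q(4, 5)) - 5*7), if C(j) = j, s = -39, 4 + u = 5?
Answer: -94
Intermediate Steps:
u = 1 (u = -4 + 5 = 1)
Q(O, X) = (1 + X)²
(-55 + s)*(C(Q(4, 5)) - 5*7) = (-55 - 39)*((1 + 5)² - 5*7) = -94*(6² - 1*35) = -94*(36 - 35) = -94*1 = -94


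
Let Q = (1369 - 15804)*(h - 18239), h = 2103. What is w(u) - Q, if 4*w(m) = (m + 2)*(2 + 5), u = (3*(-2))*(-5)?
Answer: -232923104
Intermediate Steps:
u = 30 (u = -6*(-5) = 30)
w(m) = 7/2 + 7*m/4 (w(m) = ((m + 2)*(2 + 5))/4 = ((2 + m)*7)/4 = (14 + 7*m)/4 = 7/2 + 7*m/4)
Q = 232923160 (Q = (1369 - 15804)*(2103 - 18239) = -14435*(-16136) = 232923160)
w(u) - Q = (7/2 + (7/4)*30) - 1*232923160 = (7/2 + 105/2) - 232923160 = 56 - 232923160 = -232923104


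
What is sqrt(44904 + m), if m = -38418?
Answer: sqrt(6486) ≈ 80.536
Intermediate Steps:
sqrt(44904 + m) = sqrt(44904 - 38418) = sqrt(6486)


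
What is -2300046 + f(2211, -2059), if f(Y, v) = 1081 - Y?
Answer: -2301176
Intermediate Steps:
-2300046 + f(2211, -2059) = -2300046 + (1081 - 1*2211) = -2300046 + (1081 - 2211) = -2300046 - 1130 = -2301176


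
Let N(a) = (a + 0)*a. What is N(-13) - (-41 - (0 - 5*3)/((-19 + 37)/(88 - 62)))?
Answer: 565/3 ≈ 188.33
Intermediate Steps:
N(a) = a**2 (N(a) = a*a = a**2)
N(-13) - (-41 - (0 - 5*3)/((-19 + 37)/(88 - 62))) = (-13)**2 - (-41 - (0 - 5*3)/((-19 + 37)/(88 - 62))) = 169 - (-41 - (0 - 15)/(18/26)) = 169 - (-41 - (-15)/(18*(1/26))) = 169 - (-41 - (-15)/9/13) = 169 - (-41 - (-15)*13/9) = 169 - (-41 - 1*(-65/3)) = 169 - (-41 + 65/3) = 169 - 1*(-58/3) = 169 + 58/3 = 565/3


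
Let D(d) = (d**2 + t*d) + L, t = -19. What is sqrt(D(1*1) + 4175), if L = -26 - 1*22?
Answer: sqrt(4109) ≈ 64.101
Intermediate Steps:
L = -48 (L = -26 - 22 = -48)
D(d) = -48 + d**2 - 19*d (D(d) = (d**2 - 19*d) - 48 = -48 + d**2 - 19*d)
sqrt(D(1*1) + 4175) = sqrt((-48 + (1*1)**2 - 19) + 4175) = sqrt((-48 + 1**2 - 19*1) + 4175) = sqrt((-48 + 1 - 19) + 4175) = sqrt(-66 + 4175) = sqrt(4109)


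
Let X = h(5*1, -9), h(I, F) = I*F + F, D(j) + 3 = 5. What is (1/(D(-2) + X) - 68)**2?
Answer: 12510369/2704 ≈ 4626.6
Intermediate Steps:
D(j) = 2 (D(j) = -3 + 5 = 2)
h(I, F) = F + F*I (h(I, F) = F*I + F = F + F*I)
X = -54 (X = -9*(1 + 5*1) = -9*(1 + 5) = -9*6 = -54)
(1/(D(-2) + X) - 68)**2 = (1/(2 - 54) - 68)**2 = (1/(-52) - 68)**2 = (-1/52 - 68)**2 = (-3537/52)**2 = 12510369/2704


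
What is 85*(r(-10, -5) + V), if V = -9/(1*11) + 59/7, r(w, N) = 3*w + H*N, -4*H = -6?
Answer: -391255/154 ≈ -2540.6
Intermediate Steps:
H = 3/2 (H = -¼*(-6) = 3/2 ≈ 1.5000)
r(w, N) = 3*w + 3*N/2
V = 586/77 (V = -9/11 + 59*(⅐) = -9*1/11 + 59/7 = -9/11 + 59/7 = 586/77 ≈ 7.6104)
85*(r(-10, -5) + V) = 85*((3*(-10) + (3/2)*(-5)) + 586/77) = 85*((-30 - 15/2) + 586/77) = 85*(-75/2 + 586/77) = 85*(-4603/154) = -391255/154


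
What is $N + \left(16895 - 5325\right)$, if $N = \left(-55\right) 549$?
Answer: $-18625$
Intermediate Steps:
$N = -30195$
$N + \left(16895 - 5325\right) = -30195 + \left(16895 - 5325\right) = -30195 + 11570 = -18625$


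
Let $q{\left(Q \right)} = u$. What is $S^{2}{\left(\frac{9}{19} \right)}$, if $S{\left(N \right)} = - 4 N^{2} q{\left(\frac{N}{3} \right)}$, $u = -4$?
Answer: $\frac{1679616}{130321} \approx 12.888$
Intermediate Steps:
$q{\left(Q \right)} = -4$
$S{\left(N \right)} = 16 N^{2}$ ($S{\left(N \right)} = - 4 N^{2} \left(-4\right) = 16 N^{2}$)
$S^{2}{\left(\frac{9}{19} \right)} = \left(16 \left(\frac{9}{19}\right)^{2}\right)^{2} = \left(16 \cdot \frac{81}{361}\right)^{2} = \left(\frac{1296}{361}\right)^{2} = \frac{1679616}{130321}$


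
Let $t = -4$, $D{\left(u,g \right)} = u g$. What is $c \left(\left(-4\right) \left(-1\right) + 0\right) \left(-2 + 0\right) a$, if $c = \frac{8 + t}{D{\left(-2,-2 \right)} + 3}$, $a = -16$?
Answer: $\frac{512}{7} \approx 73.143$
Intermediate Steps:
$D{\left(u,g \right)} = g u$
$c = \frac{4}{7}$ ($c = \frac{8 - 4}{\left(-2\right) \left(-2\right) + 3} = \frac{4}{4 + 3} = \frac{4}{7} \approx 0.57143$)
$c \left(\left(-4\right) \left(-1\right) + 0\right) \left(-2 + 0\right) a = \frac{4 \left(\left(-4\right) \left(-1\right) + 0\right) \left(-2 + 0\right)}{7} \left(-16\right) = \frac{4 \left(4 + 0\right) \left(-2\right)}{7} \left(-16\right) = \frac{4 \cdot 4 \left(-2\right)}{7} \left(-16\right) = \frac{4}{7} \left(-8\right) \left(-16\right) = \left(- \frac{32}{7}\right) \left(-16\right) = \frac{512}{7}$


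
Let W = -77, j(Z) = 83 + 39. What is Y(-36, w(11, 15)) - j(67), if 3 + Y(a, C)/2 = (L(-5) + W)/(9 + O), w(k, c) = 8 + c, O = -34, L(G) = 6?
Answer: -3058/25 ≈ -122.32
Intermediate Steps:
j(Z) = 122
Y(a, C) = -8/25 (Y(a, C) = -6 + 2*((6 - 77)/(9 - 34)) = -6 + 2*(-71/(-25)) = -6 + 2*(-71*(-1/25)) = -6 + 2*(71/25) = -6 + 142/25 = -8/25)
Y(-36, w(11, 15)) - j(67) = -8/25 - 1*122 = -8/25 - 122 = -3058/25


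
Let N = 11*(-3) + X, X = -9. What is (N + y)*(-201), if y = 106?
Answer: -12864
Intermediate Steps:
N = -42 (N = 11*(-3) - 9 = -33 - 9 = -42)
(N + y)*(-201) = (-42 + 106)*(-201) = 64*(-201) = -12864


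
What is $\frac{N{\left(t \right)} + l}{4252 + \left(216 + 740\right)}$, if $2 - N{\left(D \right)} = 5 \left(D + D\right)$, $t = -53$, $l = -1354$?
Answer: $- \frac{137}{868} \approx -0.15783$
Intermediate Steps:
$N{\left(D \right)} = 2 - 10 D$ ($N{\left(D \right)} = 2 - 5 \left(D + D\right) = 2 - 5 \cdot 2 D = 2 - 10 D$)
$\frac{N{\left(t \right)} + l}{4252 + \left(216 + 740\right)} = \frac{\left(2 - -530\right) - 1354}{4252 + \left(216 + 740\right)} = \frac{\left(2 + 530\right) - 1354}{4252 + 956} = \frac{532 - 1354}{5208} = \left(-822\right) \frac{1}{5208} = - \frac{137}{868}$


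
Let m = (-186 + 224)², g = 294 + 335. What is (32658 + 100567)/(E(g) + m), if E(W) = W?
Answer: 133225/2073 ≈ 64.267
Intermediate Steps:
g = 629
m = 1444 (m = 38² = 1444)
(32658 + 100567)/(E(g) + m) = (32658 + 100567)/(629 + 1444) = 133225/2073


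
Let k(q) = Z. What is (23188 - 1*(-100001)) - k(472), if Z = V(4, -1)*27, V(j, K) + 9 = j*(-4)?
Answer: 123864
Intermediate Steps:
V(j, K) = -9 - 4*j (V(j, K) = -9 + j*(-4) = -9 - 4*j)
Z = -675 (Z = (-9 - 4*4)*27 = (-9 - 16)*27 = -25*27 = -675)
k(q) = -675
(23188 - 1*(-100001)) - k(472) = (23188 - 1*(-100001)) - 1*(-675) = (23188 + 100001) + 675 = 123189 + 675 = 123864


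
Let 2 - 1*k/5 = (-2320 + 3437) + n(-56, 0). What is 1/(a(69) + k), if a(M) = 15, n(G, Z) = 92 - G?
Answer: -1/6300 ≈ -0.00015873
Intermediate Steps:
k = -6315 (k = 10 - 5*((-2320 + 3437) + (92 - 1*(-56))) = 10 - 5*(1117 + (92 + 56)) = 10 - 5*(1117 + 148) = 10 - 5*1265 = 10 - 6325 = -6315)
1/(a(69) + k) = 1/(15 - 6315) = 1/(-6300) = -1/6300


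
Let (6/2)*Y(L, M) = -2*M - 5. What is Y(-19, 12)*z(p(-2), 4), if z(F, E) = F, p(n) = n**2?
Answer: -116/3 ≈ -38.667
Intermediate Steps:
Y(L, M) = -5/3 - 2*M/3 (Y(L, M) = (-2*M - 5)/3 = (-5 - 2*M)/3 = -5/3 - 2*M/3)
Y(-19, 12)*z(p(-2), 4) = (-5/3 - 2/3*12)*(-2)**2 = (-5/3 - 8)*4 = -29/3*4 = -116/3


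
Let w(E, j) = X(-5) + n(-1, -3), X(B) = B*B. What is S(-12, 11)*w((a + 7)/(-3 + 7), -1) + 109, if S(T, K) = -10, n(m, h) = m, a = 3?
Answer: -131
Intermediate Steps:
X(B) = B²
w(E, j) = 24 (w(E, j) = (-5)² - 1 = 25 - 1 = 24)
S(-12, 11)*w((a + 7)/(-3 + 7), -1) + 109 = -10*24 + 109 = -240 + 109 = -131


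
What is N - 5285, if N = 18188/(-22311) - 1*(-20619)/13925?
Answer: -1641740604766/310680675 ≈ -5284.3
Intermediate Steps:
N = 206762609/310680675 (N = 18188*(-1/22311) + 20619*(1/13925) = -18188/22311 + 20619/13925 = 206762609/310680675 ≈ 0.66551)
N - 5285 = 206762609/310680675 - 5285 = -1641740604766/310680675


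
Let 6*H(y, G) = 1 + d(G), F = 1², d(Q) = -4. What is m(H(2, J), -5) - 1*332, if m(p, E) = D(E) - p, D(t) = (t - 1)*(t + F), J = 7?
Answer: -615/2 ≈ -307.50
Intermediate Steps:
F = 1
H(y, G) = -½ (H(y, G) = (1 - 4)/6 = (⅙)*(-3) = -½)
D(t) = (1 + t)*(-1 + t) (D(t) = (t - 1)*(t + 1) = (-1 + t)*(1 + t) = (1 + t)*(-1 + t))
m(p, E) = -1 + E² - p (m(p, E) = (-1 + E²) - p = -1 + E² - p)
m(H(2, J), -5) - 1*332 = (-1 + (-5)² - 1*(-½)) - 1*332 = (-1 + 25 + ½) - 332 = 49/2 - 332 = -615/2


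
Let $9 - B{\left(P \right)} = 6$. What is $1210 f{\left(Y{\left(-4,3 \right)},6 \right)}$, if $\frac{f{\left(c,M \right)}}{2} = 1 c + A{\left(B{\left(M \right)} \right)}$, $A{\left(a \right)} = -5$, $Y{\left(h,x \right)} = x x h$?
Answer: $-99220$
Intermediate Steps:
$Y{\left(h,x \right)} = h x^{2}$ ($Y{\left(h,x \right)} = x^{2} h = h x^{2}$)
$B{\left(P \right)} = 3$ ($B{\left(P \right)} = 9 - 6 = 3$)
$f{\left(c,M \right)} = -10 + 2 c$ ($f{\left(c,M \right)} = 2 \left(1 c - 5\right) = 2 \left(c - 5\right) = 2 \left(-5 + c\right) = -10 + 2 c$)
$1210 f{\left(Y{\left(-4,3 \right)},6 \right)} = 1210 \left(-10 + 2 \left(- 4 \cdot 3^{2}\right)\right) = 1210 \left(-10 + 2 \left(\left(-4\right) 9\right)\right) = 1210 \left(-10 + 2 \left(-36\right)\right) = 1210 \left(-10 - 72\right) = 1210 \left(-82\right) = -99220$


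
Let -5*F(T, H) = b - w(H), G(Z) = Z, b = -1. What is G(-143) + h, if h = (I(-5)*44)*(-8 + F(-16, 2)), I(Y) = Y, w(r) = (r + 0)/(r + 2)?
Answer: 1551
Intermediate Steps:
w(r) = r/(2 + r)
F(T, H) = ⅕ + H/(5*(2 + H)) (F(T, H) = -(-1 - H/(2 + H))/5 = ⅕ + H/(5*(2 + H)))
h = 1694 (h = (-5*44)*(-8 + 2*(1 + 2)/(5*(2 + 2))) = -220*(-8 + (⅖)*3/4) = -220*(-8 + (⅖)*(¼)*3) = -220*(-8 + 3/10) = -220*(-77/10) = 1694)
G(-143) + h = -143 + 1694 = 1551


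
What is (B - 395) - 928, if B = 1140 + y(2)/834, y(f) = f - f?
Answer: -183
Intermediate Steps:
y(f) = 0
B = 1140 (B = 1140 + 0/834 = 1140 + 0*(1/834) = 1140 + 0 = 1140)
(B - 395) - 928 = (1140 - 395) - 928 = 745 - 928 = -183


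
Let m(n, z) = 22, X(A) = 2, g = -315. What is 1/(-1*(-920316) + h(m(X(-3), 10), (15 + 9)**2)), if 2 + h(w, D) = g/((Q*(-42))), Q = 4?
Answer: 8/7362527 ≈ 1.0866e-6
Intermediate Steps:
h(w, D) = -1/8 (h(w, D) = -2 - 315/(4*(-42)) = -2 - 315/(-168) = -2 - 315*(-1/168) = -2 + 15/8 = -1/8)
1/(-1*(-920316) + h(m(X(-3), 10), (15 + 9)**2)) = 1/(-1*(-920316) - 1/8) = 1/(920316 - 1/8) = 1/(7362527/8) = 8/7362527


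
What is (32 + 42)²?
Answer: 5476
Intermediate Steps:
(32 + 42)² = 74² = 5476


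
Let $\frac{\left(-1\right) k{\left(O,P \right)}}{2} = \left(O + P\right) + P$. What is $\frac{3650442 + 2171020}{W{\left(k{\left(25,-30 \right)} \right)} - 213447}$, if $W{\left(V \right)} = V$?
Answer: $- \frac{5821462}{213377} \approx -27.283$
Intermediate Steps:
$k{\left(O,P \right)} = - 4 P - 2 O$ ($k{\left(O,P \right)} = - 2 \left(\left(O + P\right) + P\right) = - 2 \left(O + 2 P\right) = - 4 P - 2 O$)
$\frac{3650442 + 2171020}{W{\left(k{\left(25,-30 \right)} \right)} - 213447} = \frac{3650442 + 2171020}{\left(\left(-4\right) \left(-30\right) - 50\right) - 213447} = \frac{5821462}{\left(120 - 50\right) - 213447} = \frac{5821462}{70 - 213447} = \frac{5821462}{-213377} = 5821462 \left(- \frac{1}{213377}\right) = - \frac{5821462}{213377}$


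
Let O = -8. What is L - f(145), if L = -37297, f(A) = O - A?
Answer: -37144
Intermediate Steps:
f(A) = -8 - A
L - f(145) = -37297 - (-8 - 1*145) = -37297 - (-8 - 145) = -37297 - 1*(-153) = -37297 + 153 = -37144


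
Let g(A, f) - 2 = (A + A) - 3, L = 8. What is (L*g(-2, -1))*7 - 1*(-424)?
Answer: 144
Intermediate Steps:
g(A, f) = -1 + 2*A (g(A, f) = 2 + ((A + A) - 3) = 2 + (2*A - 3) = 2 + (-3 + 2*A) = -1 + 2*A)
(L*g(-2, -1))*7 - 1*(-424) = (8*(-1 + 2*(-2)))*7 - 1*(-424) = (8*(-1 - 4))*7 + 424 = (8*(-5))*7 + 424 = -40*7 + 424 = -280 + 424 = 144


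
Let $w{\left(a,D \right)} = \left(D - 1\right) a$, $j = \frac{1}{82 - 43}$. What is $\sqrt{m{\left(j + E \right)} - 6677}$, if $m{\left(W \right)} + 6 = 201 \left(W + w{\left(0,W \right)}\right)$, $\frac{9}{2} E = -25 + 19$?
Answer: $\frac{2 i \sqrt{293462}}{13} \approx 83.342 i$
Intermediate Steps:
$j = \frac{1}{39} \approx 0.025641$
$E = - \frac{4}{3}$ ($E = \frac{2 \left(-25 + 19\right)}{9} = \frac{2}{9} \left(-6\right) = - \frac{4}{3} \approx -1.3333$)
$w{\left(a,D \right)} = a \left(-1 + D\right)$ ($w{\left(a,D \right)} = \left(-1 + D\right) a = a \left(-1 + D\right)$)
$m{\left(W \right)} = -6 + 201 W$ ($m{\left(W \right)} = -6 + 201 \left(W + 0 \left(-1 + W\right)\right) = -6 + 201 \left(W + 0\right) = -6 + 201 W$)
$\sqrt{m{\left(j + E \right)} - 6677} = \sqrt{\left(-6 + 201 \left(\frac{1}{39} - \frac{4}{3}\right)\right) - 6677} = \sqrt{\left(-6 + 201 \left(- \frac{17}{13}\right)\right) - 6677} = \sqrt{\left(-6 - \frac{3417}{13}\right) - 6677} = \sqrt{- \frac{3495}{13} - 6677} = \sqrt{- \frac{90296}{13}} = \frac{2 i \sqrt{293462}}{13}$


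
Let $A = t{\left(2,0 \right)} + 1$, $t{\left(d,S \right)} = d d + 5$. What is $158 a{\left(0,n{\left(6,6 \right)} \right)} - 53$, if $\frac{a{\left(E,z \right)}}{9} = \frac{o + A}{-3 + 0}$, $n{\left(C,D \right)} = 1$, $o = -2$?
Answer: $-3845$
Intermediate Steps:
$t{\left(d,S \right)} = 5 + d^{2}$ ($t{\left(d,S \right)} = d^{2} + 5 = 5 + d^{2}$)
$A = 10$ ($A = \left(5 + 2^{2}\right) + 1 = \left(5 + 4\right) + 1 = 9 + 1 = 10$)
$a{\left(E,z \right)} = -24$ ($a{\left(E,z \right)} = 9 \frac{-2 + 10}{-3 + 0} = 9 \frac{8}{-3} = 9 \cdot 8 \left(- \frac{1}{3}\right) = 9 \left(- \frac{8}{3}\right) = -24$)
$158 a{\left(0,n{\left(6,6 \right)} \right)} - 53 = 158 \left(-24\right) - 53 = -3792 - 53 = -3845$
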